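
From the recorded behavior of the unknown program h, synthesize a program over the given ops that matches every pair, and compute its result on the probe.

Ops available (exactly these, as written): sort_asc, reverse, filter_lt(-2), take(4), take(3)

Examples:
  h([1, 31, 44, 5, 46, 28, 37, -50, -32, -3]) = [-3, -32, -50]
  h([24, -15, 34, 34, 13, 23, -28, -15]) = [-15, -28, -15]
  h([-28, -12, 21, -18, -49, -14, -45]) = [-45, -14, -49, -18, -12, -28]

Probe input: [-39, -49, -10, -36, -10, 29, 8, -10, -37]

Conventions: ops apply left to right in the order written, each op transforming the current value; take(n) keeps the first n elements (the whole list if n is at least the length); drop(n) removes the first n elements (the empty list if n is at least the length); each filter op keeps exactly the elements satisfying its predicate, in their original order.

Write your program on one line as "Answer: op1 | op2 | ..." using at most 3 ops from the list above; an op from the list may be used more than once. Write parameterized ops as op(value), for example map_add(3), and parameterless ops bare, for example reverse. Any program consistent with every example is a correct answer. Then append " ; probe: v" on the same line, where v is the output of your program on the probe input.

reverse | filter_lt(-2) ; probe: [-37, -10, -10, -36, -10, -49, -39]

Check, running the answer program on each example:
  [1, 31, 44, 5, 46, 28, 37, -50, -32, -3] -> [-3, -32, -50, 37, 28, 46, 5, 44, 31, 1] -> [-3, -32, -50]
  [24, -15, 34, 34, 13, 23, -28, -15] -> [-15, -28, 23, 13, 34, 34, -15, 24] -> [-15, -28, -15]
  [-28, -12, 21, -18, -49, -14, -45] -> [-45, -14, -49, -18, 21, -12, -28] -> [-45, -14, -49, -18, -12, -28]
  probe: [-39, -49, -10, -36, -10, 29, 8, -10, -37] -> [-37, -10, 8, 29, -10, -36, -10, -49, -39] -> [-37, -10, -10, -36, -10, -49, -39]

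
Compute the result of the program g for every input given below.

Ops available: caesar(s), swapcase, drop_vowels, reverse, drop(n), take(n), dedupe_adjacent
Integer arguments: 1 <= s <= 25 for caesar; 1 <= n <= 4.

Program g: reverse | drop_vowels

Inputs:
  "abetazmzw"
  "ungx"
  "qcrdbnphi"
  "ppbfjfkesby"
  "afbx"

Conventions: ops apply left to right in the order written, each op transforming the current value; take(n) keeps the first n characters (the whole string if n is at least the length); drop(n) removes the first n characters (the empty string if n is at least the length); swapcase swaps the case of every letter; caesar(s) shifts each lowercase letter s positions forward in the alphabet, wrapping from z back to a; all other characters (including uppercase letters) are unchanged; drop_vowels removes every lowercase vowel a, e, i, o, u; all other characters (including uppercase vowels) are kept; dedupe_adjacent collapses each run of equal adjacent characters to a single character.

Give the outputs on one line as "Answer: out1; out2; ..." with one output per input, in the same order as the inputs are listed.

"wzmztb"; "xgn"; "hpnbdrcq"; "ybskfjfbpp"; "xbf"

Execution, op by op:
  "abetazmzw" -> "wzmzateba" -> "wzmztb"
  "ungx" -> "xgnu" -> "xgn"
  "qcrdbnphi" -> "ihpnbdrcq" -> "hpnbdrcq"
  "ppbfjfkesby" -> "ybsekfjfbpp" -> "ybskfjfbpp"
  "afbx" -> "xbfa" -> "xbf"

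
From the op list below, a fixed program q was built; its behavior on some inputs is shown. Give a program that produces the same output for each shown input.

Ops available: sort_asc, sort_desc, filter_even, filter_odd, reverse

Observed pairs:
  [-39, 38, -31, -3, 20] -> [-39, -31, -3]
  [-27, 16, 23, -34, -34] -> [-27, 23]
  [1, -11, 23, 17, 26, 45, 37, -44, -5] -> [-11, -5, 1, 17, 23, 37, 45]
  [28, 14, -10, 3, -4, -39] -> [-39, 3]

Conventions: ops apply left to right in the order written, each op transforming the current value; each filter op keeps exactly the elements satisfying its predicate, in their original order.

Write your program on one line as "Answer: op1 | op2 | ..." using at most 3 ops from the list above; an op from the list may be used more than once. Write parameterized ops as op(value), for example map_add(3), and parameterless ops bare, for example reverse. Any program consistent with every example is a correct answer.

sort_asc | filter_odd

Check, running the answer program on each example:
  [-39, 38, -31, -3, 20] -> [-39, -31, -3, 20, 38] -> [-39, -31, -3]
  [-27, 16, 23, -34, -34] -> [-34, -34, -27, 16, 23] -> [-27, 23]
  [1, -11, 23, 17, 26, 45, 37, -44, -5] -> [-44, -11, -5, 1, 17, 23, 26, 37, 45] -> [-11, -5, 1, 17, 23, 37, 45]
  [28, 14, -10, 3, -4, -39] -> [-39, -10, -4, 3, 14, 28] -> [-39, 3]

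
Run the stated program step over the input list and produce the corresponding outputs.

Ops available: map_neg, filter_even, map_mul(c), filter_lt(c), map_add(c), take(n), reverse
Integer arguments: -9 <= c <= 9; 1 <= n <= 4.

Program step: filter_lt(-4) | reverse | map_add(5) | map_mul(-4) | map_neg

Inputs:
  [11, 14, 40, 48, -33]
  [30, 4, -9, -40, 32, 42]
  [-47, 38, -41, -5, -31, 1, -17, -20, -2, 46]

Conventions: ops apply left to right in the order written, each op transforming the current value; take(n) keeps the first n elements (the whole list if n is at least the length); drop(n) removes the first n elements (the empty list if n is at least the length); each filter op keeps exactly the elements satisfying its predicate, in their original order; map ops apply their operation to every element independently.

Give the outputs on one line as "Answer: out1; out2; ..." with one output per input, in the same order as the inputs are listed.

[-112]; [-140, -16]; [-60, -48, -104, 0, -144, -168]

Execution, op by op:
  [11, 14, 40, 48, -33] -> [-33] -> [-33] -> [-28] -> [112] -> [-112]
  [30, 4, -9, -40, 32, 42] -> [-9, -40] -> [-40, -9] -> [-35, -4] -> [140, 16] -> [-140, -16]
  [-47, 38, -41, -5, -31, 1, -17, -20, -2, 46] -> [-47, -41, -5, -31, -17, -20] -> [-20, -17, -31, -5, -41, -47] -> [-15, -12, -26, 0, -36, -42] -> [60, 48, 104, 0, 144, 168] -> [-60, -48, -104, 0, -144, -168]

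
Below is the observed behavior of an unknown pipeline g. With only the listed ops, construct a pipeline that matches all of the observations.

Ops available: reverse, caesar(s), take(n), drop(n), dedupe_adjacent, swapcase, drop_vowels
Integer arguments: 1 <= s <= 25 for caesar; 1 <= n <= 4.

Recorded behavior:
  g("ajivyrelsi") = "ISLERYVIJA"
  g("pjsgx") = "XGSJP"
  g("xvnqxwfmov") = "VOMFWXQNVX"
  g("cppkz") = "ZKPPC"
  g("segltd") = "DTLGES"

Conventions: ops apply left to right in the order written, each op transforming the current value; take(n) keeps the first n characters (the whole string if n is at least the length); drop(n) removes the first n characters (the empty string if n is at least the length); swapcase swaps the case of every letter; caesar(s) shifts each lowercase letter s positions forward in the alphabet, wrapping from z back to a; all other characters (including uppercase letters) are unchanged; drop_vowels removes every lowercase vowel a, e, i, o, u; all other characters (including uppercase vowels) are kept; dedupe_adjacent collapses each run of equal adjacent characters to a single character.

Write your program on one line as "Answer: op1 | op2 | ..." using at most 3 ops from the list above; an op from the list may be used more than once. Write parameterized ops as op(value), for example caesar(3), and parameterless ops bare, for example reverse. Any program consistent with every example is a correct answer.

reverse | swapcase

Check, running the answer program on each example:
  "ajivyrelsi" -> "isleryvija" -> "ISLERYVIJA"
  "pjsgx" -> "xgsjp" -> "XGSJP"
  "xvnqxwfmov" -> "vomfwxqnvx" -> "VOMFWXQNVX"
  "cppkz" -> "zkppc" -> "ZKPPC"
  "segltd" -> "dtlges" -> "DTLGES"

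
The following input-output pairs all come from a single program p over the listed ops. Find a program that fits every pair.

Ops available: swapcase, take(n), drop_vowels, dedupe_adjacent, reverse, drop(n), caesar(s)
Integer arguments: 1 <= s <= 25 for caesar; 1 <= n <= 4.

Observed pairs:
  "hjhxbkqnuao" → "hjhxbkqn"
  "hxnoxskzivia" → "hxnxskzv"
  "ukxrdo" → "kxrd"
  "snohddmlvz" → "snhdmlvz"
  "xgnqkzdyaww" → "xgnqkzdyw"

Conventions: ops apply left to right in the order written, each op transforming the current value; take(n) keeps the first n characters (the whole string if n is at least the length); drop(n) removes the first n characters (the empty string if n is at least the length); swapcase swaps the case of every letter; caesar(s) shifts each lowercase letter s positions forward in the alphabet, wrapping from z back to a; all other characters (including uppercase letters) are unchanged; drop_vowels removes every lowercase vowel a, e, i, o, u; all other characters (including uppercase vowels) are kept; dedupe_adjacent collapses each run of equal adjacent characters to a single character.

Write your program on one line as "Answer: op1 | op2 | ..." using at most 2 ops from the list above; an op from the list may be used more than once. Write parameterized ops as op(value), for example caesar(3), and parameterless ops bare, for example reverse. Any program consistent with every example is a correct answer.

dedupe_adjacent | drop_vowels

Check, running the answer program on each example:
  "hjhxbkqnuao" -> "hjhxbkqnuao" -> "hjhxbkqn"
  "hxnoxskzivia" -> "hxnoxskzivia" -> "hxnxskzv"
  "ukxrdo" -> "ukxrdo" -> "kxrd"
  "snohddmlvz" -> "snohdmlvz" -> "snhdmlvz"
  "xgnqkzdyaww" -> "xgnqkzdyaw" -> "xgnqkzdyw"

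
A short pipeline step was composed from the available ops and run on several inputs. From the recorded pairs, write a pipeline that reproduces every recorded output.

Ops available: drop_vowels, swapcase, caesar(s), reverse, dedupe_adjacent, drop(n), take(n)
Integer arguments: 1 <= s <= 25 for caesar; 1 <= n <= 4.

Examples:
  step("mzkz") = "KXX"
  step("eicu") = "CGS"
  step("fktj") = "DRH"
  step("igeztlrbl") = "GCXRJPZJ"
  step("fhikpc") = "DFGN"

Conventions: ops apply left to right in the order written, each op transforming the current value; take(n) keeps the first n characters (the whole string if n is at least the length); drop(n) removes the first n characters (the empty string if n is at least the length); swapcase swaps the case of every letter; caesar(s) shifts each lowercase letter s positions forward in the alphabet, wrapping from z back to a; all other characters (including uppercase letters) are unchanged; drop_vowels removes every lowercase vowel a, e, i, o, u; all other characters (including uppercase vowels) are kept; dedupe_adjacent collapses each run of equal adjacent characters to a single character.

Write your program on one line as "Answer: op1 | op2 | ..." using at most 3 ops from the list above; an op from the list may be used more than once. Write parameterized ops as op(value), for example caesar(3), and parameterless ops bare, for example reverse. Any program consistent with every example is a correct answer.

caesar(24) | drop_vowels | swapcase

Check, running the answer program on each example:
  "mzkz" -> "kxix" -> "kxx" -> "KXX"
  "eicu" -> "cgas" -> "cgs" -> "CGS"
  "fktj" -> "dirh" -> "drh" -> "DRH"
  "igeztlrbl" -> "gecxrjpzj" -> "gcxrjpzj" -> "GCXRJPZJ"
  "fhikpc" -> "dfgina" -> "dfgn" -> "DFGN"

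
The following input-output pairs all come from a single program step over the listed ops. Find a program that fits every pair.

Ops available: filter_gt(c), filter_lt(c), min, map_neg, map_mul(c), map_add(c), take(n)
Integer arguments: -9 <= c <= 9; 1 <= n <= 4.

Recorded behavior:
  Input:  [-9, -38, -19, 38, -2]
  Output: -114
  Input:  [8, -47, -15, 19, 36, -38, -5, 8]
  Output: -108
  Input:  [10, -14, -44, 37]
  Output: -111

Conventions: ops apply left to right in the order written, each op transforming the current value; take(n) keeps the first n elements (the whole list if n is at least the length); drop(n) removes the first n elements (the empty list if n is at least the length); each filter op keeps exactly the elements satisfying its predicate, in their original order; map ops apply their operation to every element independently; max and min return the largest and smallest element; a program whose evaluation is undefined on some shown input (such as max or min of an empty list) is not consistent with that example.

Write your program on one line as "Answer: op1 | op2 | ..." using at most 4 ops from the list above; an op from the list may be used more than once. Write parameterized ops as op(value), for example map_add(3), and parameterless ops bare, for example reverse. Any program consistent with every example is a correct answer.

map_mul(3) | filter_gt(-7) | map_neg | min

Check, running the answer program on each example:
  [-9, -38, -19, 38, -2] -> [-27, -114, -57, 114, -6] -> [114, -6] -> [-114, 6] -> -114
  [8, -47, -15, 19, 36, -38, -5, 8] -> [24, -141, -45, 57, 108, -114, -15, 24] -> [24, 57, 108, 24] -> [-24, -57, -108, -24] -> -108
  [10, -14, -44, 37] -> [30, -42, -132, 111] -> [30, 111] -> [-30, -111] -> -111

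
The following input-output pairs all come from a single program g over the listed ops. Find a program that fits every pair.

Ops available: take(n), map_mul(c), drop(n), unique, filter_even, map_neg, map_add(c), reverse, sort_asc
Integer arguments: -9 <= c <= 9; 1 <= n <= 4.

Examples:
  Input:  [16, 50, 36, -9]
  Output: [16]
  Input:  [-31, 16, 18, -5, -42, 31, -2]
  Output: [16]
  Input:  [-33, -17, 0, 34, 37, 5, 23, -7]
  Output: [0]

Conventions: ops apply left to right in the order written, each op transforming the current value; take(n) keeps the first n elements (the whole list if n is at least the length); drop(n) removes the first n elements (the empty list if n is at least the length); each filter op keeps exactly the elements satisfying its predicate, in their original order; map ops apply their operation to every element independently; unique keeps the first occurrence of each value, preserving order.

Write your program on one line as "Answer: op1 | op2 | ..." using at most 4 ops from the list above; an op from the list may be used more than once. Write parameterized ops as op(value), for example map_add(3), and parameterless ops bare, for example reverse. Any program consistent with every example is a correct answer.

take(3) | filter_even | take(1)

Check, running the answer program on each example:
  [16, 50, 36, -9] -> [16, 50, 36] -> [16, 50, 36] -> [16]
  [-31, 16, 18, -5, -42, 31, -2] -> [-31, 16, 18] -> [16, 18] -> [16]
  [-33, -17, 0, 34, 37, 5, 23, -7] -> [-33, -17, 0] -> [0] -> [0]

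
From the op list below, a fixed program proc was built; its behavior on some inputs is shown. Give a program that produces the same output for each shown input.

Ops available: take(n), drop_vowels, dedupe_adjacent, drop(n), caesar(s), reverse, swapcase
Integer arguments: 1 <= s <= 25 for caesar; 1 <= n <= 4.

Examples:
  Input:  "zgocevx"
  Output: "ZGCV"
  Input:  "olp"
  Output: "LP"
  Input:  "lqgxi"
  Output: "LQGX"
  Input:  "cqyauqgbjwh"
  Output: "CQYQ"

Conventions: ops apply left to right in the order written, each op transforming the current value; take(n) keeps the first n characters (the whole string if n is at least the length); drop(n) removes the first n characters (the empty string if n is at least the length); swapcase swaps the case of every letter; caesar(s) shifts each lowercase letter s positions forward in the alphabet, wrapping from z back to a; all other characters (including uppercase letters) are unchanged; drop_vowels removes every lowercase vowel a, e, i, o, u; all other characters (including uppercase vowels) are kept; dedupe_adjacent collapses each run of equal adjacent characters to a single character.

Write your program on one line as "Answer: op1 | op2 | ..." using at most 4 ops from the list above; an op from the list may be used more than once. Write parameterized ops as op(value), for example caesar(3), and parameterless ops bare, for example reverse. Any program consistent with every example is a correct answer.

drop_vowels | take(4) | swapcase

Check, running the answer program on each example:
  "zgocevx" -> "zgcvx" -> "zgcv" -> "ZGCV"
  "olp" -> "lp" -> "lp" -> "LP"
  "lqgxi" -> "lqgx" -> "lqgx" -> "LQGX"
  "cqyauqgbjwh" -> "cqyqgbjwh" -> "cqyq" -> "CQYQ"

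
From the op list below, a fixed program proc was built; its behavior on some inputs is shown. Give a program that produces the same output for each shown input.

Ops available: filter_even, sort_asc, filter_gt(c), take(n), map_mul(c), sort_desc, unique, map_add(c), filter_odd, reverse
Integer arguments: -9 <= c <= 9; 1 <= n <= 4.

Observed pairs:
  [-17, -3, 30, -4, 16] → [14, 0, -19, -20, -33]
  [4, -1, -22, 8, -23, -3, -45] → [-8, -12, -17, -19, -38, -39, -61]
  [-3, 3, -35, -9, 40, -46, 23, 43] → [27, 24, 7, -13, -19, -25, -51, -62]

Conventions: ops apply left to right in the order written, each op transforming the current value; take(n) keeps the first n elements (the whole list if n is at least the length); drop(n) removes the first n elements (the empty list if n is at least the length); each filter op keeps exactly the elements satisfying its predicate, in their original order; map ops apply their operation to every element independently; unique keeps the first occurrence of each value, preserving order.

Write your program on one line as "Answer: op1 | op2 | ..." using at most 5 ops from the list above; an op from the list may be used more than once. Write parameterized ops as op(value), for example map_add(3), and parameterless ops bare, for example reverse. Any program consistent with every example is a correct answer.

map_add(-9) | sort_asc | sort_desc | map_add(-7)

Check, running the answer program on each example:
  [-17, -3, 30, -4, 16] -> [-26, -12, 21, -13, 7] -> [-26, -13, -12, 7, 21] -> [21, 7, -12, -13, -26] -> [14, 0, -19, -20, -33]
  [4, -1, -22, 8, -23, -3, -45] -> [-5, -10, -31, -1, -32, -12, -54] -> [-54, -32, -31, -12, -10, -5, -1] -> [-1, -5, -10, -12, -31, -32, -54] -> [-8, -12, -17, -19, -38, -39, -61]
  [-3, 3, -35, -9, 40, -46, 23, 43] -> [-12, -6, -44, -18, 31, -55, 14, 34] -> [-55, -44, -18, -12, -6, 14, 31, 34] -> [34, 31, 14, -6, -12, -18, -44, -55] -> [27, 24, 7, -13, -19, -25, -51, -62]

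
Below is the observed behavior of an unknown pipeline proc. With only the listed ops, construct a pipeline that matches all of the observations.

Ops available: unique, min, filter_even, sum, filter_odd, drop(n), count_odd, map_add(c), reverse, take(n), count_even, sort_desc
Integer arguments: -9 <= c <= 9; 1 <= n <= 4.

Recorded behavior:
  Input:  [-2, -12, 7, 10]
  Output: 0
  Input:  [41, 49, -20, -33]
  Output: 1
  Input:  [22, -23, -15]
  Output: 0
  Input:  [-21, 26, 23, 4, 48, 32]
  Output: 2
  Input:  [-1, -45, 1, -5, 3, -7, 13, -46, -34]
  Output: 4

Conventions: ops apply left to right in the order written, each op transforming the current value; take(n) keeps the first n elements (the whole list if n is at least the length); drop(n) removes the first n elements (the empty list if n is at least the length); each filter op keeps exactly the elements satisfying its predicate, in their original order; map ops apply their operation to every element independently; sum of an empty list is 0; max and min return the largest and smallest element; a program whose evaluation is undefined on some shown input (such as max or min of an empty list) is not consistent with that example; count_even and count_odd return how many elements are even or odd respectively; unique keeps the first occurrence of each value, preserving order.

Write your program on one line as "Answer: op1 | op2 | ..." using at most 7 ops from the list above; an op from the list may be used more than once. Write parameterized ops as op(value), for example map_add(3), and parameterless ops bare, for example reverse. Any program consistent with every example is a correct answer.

map_add(-6) | map_add(-6) | sort_desc | map_add(9) | drop(3) | count_even

Check, running the answer program on each example:
  [-2, -12, 7, 10] -> [-8, -18, 1, 4] -> [-14, -24, -5, -2] -> [-2, -5, -14, -24] -> [7, 4, -5, -15] -> [-15] -> 0
  [41, 49, -20, -33] -> [35, 43, -26, -39] -> [29, 37, -32, -45] -> [37, 29, -32, -45] -> [46, 38, -23, -36] -> [-36] -> 1
  [22, -23, -15] -> [16, -29, -21] -> [10, -35, -27] -> [10, -27, -35] -> [19, -18, -26] -> [] -> 0
  [-21, 26, 23, 4, 48, 32] -> [-27, 20, 17, -2, 42, 26] -> [-33, 14, 11, -8, 36, 20] -> [36, 20, 14, 11, -8, -33] -> [45, 29, 23, 20, 1, -24] -> [20, 1, -24] -> 2
  [-1, -45, 1, -5, 3, -7, 13, -46, -34] -> [-7, -51, -5, -11, -3, -13, 7, -52, -40] -> [-13, -57, -11, -17, -9, -19, 1, -58, -46] -> [1, -9, -11, -13, -17, -19, -46, -57, -58] -> [10, 0, -2, -4, -8, -10, -37, -48, -49] -> [-4, -8, -10, -37, -48, -49] -> 4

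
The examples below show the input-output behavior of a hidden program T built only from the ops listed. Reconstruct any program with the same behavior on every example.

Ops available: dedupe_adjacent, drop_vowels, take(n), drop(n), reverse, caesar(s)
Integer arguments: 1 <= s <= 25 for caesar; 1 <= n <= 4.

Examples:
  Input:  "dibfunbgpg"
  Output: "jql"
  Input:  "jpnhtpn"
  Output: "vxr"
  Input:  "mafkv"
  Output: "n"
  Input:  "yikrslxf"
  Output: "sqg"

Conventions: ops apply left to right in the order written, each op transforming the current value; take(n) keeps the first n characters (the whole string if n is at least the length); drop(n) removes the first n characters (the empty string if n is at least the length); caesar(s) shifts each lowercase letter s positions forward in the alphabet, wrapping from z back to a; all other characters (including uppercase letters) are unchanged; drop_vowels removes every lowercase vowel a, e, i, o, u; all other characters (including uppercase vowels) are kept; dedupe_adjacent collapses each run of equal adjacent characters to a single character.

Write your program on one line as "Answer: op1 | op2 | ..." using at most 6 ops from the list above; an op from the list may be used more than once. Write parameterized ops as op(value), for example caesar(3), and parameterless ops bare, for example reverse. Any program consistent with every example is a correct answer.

caesar(9) | caesar(25) | take(3) | drop_vowels | reverse

Check, running the answer program on each example:
  "dibfunbgpg" -> "mrkodwkpyp" -> "lqjncvjoxo" -> "lqj" -> "lqj" -> "jql"
  "jpnhtpn" -> "sywqcyw" -> "rxvpbxv" -> "rxv" -> "rxv" -> "vxr"
  "mafkv" -> "vjote" -> "uinsd" -> "uin" -> "n" -> "n"
  "yikrslxf" -> "hrtabugo" -> "gqszatfn" -> "gqs" -> "gqs" -> "sqg"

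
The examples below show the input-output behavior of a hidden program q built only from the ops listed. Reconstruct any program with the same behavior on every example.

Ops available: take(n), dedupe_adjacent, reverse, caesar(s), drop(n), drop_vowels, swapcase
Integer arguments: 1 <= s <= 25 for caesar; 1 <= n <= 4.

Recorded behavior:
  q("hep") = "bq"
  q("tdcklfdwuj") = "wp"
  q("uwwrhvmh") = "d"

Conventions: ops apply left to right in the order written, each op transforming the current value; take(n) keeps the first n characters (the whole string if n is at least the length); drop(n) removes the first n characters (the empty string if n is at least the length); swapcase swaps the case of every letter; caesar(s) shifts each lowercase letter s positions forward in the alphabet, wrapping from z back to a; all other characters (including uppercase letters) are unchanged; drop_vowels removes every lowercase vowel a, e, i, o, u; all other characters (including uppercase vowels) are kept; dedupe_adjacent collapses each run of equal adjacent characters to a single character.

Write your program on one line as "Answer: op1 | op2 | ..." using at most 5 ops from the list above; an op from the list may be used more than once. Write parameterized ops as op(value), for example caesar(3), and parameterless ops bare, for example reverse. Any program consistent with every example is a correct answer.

caesar(12) | drop(1) | take(3) | reverse | drop_vowels

Check, running the answer program on each example:
  "hep" -> "tqb" -> "qb" -> "qb" -> "bq" -> "bq"
  "tdcklfdwuj" -> "fpowxrpigv" -> "powxrpigv" -> "pow" -> "wop" -> "wp"
  "uwwrhvmh" -> "giidthyt" -> "iidthyt" -> "iid" -> "dii" -> "d"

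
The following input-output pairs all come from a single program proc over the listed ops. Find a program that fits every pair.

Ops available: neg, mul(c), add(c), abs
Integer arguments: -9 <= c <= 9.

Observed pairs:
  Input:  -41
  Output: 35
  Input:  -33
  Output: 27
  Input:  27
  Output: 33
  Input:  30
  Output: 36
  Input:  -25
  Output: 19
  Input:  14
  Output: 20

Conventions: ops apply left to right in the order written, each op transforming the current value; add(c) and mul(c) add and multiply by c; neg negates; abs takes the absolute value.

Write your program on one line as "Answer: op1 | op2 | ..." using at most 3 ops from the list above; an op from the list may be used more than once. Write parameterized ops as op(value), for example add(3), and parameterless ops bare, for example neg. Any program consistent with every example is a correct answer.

add(6) | abs

Check, running the answer program on each example:
  -41 -> -35 -> 35
  -33 -> -27 -> 27
  27 -> 33 -> 33
  30 -> 36 -> 36
  -25 -> -19 -> 19
  14 -> 20 -> 20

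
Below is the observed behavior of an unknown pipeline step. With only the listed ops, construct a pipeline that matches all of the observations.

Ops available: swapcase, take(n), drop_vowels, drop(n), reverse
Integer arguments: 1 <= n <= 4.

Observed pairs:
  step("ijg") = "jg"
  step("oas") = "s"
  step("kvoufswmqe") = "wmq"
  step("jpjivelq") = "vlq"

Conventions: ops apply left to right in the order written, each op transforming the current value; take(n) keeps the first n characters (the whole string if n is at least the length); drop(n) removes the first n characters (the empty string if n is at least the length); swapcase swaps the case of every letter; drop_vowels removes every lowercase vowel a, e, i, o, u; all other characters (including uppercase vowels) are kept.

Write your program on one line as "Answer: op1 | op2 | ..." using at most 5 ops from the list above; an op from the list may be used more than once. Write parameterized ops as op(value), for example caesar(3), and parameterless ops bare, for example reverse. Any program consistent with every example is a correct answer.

reverse | drop_vowels | take(3) | reverse

Check, running the answer program on each example:
  "ijg" -> "gji" -> "gj" -> "gj" -> "jg"
  "oas" -> "sao" -> "s" -> "s" -> "s"
  "kvoufswmqe" -> "eqmwsfuovk" -> "qmwsfvk" -> "qmw" -> "wmq"
  "jpjivelq" -> "qlevijpj" -> "qlvjpj" -> "qlv" -> "vlq"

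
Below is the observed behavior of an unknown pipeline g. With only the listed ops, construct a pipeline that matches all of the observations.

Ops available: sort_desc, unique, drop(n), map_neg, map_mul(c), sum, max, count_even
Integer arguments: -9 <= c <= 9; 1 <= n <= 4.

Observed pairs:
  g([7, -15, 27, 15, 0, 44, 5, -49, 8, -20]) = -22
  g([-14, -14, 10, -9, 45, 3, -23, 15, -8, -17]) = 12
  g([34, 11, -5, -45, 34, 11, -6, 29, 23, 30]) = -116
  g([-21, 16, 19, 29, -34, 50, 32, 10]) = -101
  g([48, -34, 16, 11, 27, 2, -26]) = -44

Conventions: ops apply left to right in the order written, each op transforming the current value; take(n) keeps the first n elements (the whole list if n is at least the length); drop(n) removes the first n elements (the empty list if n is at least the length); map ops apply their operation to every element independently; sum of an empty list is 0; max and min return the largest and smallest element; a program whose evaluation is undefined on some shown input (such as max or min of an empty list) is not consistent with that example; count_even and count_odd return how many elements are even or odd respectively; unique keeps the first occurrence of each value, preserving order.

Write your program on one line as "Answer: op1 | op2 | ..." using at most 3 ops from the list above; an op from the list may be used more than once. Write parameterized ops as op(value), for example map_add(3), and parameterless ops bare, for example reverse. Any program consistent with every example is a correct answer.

map_neg | sum

Check, running the answer program on each example:
  [7, -15, 27, 15, 0, 44, 5, -49, 8, -20] -> [-7, 15, -27, -15, 0, -44, -5, 49, -8, 20] -> -22
  [-14, -14, 10, -9, 45, 3, -23, 15, -8, -17] -> [14, 14, -10, 9, -45, -3, 23, -15, 8, 17] -> 12
  [34, 11, -5, -45, 34, 11, -6, 29, 23, 30] -> [-34, -11, 5, 45, -34, -11, 6, -29, -23, -30] -> -116
  [-21, 16, 19, 29, -34, 50, 32, 10] -> [21, -16, -19, -29, 34, -50, -32, -10] -> -101
  [48, -34, 16, 11, 27, 2, -26] -> [-48, 34, -16, -11, -27, -2, 26] -> -44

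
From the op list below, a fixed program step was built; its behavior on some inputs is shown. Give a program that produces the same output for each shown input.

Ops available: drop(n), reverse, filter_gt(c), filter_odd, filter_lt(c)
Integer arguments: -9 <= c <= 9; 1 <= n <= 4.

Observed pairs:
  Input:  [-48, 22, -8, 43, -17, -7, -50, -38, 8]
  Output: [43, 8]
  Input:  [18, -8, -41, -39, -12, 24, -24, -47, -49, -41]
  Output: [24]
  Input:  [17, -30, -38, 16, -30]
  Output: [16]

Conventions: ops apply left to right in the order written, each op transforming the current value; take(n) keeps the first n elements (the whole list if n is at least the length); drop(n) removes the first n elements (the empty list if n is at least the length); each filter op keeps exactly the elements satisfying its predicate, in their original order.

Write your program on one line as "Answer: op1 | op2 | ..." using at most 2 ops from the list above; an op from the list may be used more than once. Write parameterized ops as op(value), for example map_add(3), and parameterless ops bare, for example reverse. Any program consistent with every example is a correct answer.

filter_gt(2) | drop(1)

Check, running the answer program on each example:
  [-48, 22, -8, 43, -17, -7, -50, -38, 8] -> [22, 43, 8] -> [43, 8]
  [18, -8, -41, -39, -12, 24, -24, -47, -49, -41] -> [18, 24] -> [24]
  [17, -30, -38, 16, -30] -> [17, 16] -> [16]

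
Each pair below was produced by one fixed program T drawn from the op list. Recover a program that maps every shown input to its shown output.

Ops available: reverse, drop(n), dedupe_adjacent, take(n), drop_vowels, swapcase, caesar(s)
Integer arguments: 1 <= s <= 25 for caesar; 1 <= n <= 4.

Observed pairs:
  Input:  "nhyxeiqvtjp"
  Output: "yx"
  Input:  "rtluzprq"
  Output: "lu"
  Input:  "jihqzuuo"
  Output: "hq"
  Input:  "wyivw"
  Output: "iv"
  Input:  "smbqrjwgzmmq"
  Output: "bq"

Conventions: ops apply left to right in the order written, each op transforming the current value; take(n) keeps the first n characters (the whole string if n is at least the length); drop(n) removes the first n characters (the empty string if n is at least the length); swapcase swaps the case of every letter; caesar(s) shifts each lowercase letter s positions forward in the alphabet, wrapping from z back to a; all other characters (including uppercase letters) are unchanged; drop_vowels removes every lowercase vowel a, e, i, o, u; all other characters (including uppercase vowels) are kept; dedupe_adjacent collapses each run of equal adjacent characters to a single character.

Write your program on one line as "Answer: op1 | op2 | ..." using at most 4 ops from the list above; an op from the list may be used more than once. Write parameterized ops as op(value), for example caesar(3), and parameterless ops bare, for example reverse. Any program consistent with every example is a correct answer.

drop(1) | drop(1) | take(2)

Check, running the answer program on each example:
  "nhyxeiqvtjp" -> "hyxeiqvtjp" -> "yxeiqvtjp" -> "yx"
  "rtluzprq" -> "tluzprq" -> "luzprq" -> "lu"
  "jihqzuuo" -> "ihqzuuo" -> "hqzuuo" -> "hq"
  "wyivw" -> "yivw" -> "ivw" -> "iv"
  "smbqrjwgzmmq" -> "mbqrjwgzmmq" -> "bqrjwgzmmq" -> "bq"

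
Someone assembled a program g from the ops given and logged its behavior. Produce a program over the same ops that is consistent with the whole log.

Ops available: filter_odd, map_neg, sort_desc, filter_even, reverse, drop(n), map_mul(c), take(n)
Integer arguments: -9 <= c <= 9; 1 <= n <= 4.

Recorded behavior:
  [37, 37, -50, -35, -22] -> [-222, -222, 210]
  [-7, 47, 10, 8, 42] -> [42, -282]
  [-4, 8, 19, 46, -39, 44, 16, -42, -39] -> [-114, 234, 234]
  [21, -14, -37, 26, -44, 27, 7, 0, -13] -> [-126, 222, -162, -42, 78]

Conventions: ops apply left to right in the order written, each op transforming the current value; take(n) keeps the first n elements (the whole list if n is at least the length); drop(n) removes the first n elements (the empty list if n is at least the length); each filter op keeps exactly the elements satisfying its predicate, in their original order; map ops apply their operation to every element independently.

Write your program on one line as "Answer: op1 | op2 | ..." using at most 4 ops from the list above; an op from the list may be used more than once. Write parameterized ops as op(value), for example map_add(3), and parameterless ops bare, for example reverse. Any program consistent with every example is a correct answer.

reverse | filter_odd | map_mul(-6) | reverse

Check, running the answer program on each example:
  [37, 37, -50, -35, -22] -> [-22, -35, -50, 37, 37] -> [-35, 37, 37] -> [210, -222, -222] -> [-222, -222, 210]
  [-7, 47, 10, 8, 42] -> [42, 8, 10, 47, -7] -> [47, -7] -> [-282, 42] -> [42, -282]
  [-4, 8, 19, 46, -39, 44, 16, -42, -39] -> [-39, -42, 16, 44, -39, 46, 19, 8, -4] -> [-39, -39, 19] -> [234, 234, -114] -> [-114, 234, 234]
  [21, -14, -37, 26, -44, 27, 7, 0, -13] -> [-13, 0, 7, 27, -44, 26, -37, -14, 21] -> [-13, 7, 27, -37, 21] -> [78, -42, -162, 222, -126] -> [-126, 222, -162, -42, 78]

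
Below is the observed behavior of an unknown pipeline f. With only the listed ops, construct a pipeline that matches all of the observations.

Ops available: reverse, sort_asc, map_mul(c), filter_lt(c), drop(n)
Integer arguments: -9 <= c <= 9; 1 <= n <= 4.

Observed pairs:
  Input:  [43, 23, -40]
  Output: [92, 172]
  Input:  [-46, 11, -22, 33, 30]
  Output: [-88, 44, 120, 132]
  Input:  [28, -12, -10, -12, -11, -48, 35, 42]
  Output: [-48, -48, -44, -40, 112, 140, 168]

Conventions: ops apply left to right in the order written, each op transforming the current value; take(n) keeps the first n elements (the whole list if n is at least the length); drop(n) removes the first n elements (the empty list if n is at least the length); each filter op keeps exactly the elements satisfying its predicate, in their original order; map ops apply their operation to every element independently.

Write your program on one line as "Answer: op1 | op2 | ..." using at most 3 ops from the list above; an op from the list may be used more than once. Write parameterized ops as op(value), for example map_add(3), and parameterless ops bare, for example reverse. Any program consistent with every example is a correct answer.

map_mul(4) | sort_asc | drop(1)

Check, running the answer program on each example:
  [43, 23, -40] -> [172, 92, -160] -> [-160, 92, 172] -> [92, 172]
  [-46, 11, -22, 33, 30] -> [-184, 44, -88, 132, 120] -> [-184, -88, 44, 120, 132] -> [-88, 44, 120, 132]
  [28, -12, -10, -12, -11, -48, 35, 42] -> [112, -48, -40, -48, -44, -192, 140, 168] -> [-192, -48, -48, -44, -40, 112, 140, 168] -> [-48, -48, -44, -40, 112, 140, 168]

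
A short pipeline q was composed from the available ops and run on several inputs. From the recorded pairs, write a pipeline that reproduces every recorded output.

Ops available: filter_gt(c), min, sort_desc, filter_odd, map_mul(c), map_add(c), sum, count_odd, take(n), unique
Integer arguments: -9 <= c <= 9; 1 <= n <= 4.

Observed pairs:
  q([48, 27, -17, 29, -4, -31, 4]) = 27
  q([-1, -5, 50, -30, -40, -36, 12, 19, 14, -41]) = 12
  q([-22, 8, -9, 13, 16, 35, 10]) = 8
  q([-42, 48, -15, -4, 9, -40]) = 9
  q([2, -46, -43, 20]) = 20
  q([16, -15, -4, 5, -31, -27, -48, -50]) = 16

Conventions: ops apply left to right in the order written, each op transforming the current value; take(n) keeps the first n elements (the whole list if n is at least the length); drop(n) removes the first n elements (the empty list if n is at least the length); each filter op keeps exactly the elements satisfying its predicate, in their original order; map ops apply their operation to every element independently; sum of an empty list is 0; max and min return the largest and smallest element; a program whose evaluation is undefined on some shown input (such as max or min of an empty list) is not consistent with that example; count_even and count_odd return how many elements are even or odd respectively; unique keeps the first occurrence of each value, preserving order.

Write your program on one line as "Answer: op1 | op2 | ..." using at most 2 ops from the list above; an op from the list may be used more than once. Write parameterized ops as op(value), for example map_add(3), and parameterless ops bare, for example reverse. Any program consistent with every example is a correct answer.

filter_gt(7) | min

Check, running the answer program on each example:
  [48, 27, -17, 29, -4, -31, 4] -> [48, 27, 29] -> 27
  [-1, -5, 50, -30, -40, -36, 12, 19, 14, -41] -> [50, 12, 19, 14] -> 12
  [-22, 8, -9, 13, 16, 35, 10] -> [8, 13, 16, 35, 10] -> 8
  [-42, 48, -15, -4, 9, -40] -> [48, 9] -> 9
  [2, -46, -43, 20] -> [20] -> 20
  [16, -15, -4, 5, -31, -27, -48, -50] -> [16] -> 16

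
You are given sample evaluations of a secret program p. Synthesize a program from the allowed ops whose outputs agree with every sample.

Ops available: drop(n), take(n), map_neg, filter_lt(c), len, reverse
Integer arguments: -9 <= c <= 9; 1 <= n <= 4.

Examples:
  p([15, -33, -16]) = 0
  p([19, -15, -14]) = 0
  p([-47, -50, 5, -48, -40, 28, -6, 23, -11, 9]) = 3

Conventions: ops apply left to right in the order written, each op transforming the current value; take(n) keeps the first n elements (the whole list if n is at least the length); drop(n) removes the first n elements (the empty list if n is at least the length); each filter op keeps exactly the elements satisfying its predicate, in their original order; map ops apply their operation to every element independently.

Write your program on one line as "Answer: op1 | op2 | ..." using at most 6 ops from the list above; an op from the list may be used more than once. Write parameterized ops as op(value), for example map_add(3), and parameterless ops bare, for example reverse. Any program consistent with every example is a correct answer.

map_neg | drop(4) | filter_lt(-8) | map_neg | len

Check, running the answer program on each example:
  [15, -33, -16] -> [-15, 33, 16] -> [] -> [] -> [] -> 0
  [19, -15, -14] -> [-19, 15, 14] -> [] -> [] -> [] -> 0
  [-47, -50, 5, -48, -40, 28, -6, 23, -11, 9] -> [47, 50, -5, 48, 40, -28, 6, -23, 11, -9] -> [40, -28, 6, -23, 11, -9] -> [-28, -23, -9] -> [28, 23, 9] -> 3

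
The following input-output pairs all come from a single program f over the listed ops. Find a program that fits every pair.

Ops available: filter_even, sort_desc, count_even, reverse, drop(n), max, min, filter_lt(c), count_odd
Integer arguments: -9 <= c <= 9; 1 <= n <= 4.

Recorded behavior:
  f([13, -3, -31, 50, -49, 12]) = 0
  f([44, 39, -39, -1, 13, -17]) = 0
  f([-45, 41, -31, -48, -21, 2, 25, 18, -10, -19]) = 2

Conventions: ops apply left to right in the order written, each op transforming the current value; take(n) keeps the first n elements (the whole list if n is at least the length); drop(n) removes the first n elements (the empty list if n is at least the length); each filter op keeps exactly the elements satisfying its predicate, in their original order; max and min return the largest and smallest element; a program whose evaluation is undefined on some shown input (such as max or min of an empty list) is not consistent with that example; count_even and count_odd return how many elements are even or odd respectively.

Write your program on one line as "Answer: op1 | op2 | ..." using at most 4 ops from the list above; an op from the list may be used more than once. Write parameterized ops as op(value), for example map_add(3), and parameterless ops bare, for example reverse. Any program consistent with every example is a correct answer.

filter_lt(7) | filter_lt(1) | filter_lt(-7) | count_even

Check, running the answer program on each example:
  [13, -3, -31, 50, -49, 12] -> [-3, -31, -49] -> [-3, -31, -49] -> [-31, -49] -> 0
  [44, 39, -39, -1, 13, -17] -> [-39, -1, -17] -> [-39, -1, -17] -> [-39, -17] -> 0
  [-45, 41, -31, -48, -21, 2, 25, 18, -10, -19] -> [-45, -31, -48, -21, 2, -10, -19] -> [-45, -31, -48, -21, -10, -19] -> [-45, -31, -48, -21, -10, -19] -> 2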